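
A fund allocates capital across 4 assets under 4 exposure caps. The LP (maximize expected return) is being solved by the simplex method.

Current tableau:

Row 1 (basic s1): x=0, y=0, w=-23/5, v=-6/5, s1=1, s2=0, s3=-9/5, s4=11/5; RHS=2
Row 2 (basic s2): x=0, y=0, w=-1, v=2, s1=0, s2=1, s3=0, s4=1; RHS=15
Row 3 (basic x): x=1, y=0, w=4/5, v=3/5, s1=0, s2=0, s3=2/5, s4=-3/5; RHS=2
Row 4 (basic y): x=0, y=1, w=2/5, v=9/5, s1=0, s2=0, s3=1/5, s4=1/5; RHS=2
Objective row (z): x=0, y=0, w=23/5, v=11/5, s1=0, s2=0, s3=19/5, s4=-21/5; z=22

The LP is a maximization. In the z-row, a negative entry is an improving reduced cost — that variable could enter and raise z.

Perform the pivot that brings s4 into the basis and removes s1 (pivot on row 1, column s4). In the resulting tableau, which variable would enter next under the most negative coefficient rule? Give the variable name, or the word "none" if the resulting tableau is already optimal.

Pivot element 11/5. New z-row = old z-row − (-21/5)·(row 1/(11/5)).
Updated z-row coefficients: x: 0, y: 0, w: -46/11, v: -1/11, s1: 21/11, s2: 0, s3: 4/11, s4: 0.
The most negative is -46/11 in column w, so w would enter next.

w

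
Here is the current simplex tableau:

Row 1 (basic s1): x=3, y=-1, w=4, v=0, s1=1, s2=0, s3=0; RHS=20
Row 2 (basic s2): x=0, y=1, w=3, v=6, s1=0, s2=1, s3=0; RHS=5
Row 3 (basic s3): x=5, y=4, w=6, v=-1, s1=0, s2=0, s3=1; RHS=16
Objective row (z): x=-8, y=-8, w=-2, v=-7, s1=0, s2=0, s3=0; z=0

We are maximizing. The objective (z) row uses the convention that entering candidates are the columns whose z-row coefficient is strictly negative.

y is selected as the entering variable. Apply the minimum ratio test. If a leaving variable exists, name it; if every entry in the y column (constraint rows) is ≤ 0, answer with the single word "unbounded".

s3

Ratios: row 1 (s1): entry -1 ≤ 0, skip; row 2 (s2): 5/1 = 5; row 3 (s3): 16/4 = 4.
Minimum ratio is in the s3 row, so s3 leaves.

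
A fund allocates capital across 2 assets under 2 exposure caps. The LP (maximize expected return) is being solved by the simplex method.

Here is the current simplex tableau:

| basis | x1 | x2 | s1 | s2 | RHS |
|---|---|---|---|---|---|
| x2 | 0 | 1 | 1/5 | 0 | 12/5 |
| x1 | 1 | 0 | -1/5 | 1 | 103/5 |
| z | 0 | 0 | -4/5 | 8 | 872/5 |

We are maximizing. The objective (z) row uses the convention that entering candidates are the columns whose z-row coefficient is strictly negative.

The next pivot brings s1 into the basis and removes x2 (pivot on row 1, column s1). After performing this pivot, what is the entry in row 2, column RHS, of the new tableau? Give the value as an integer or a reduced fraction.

23

Pivot element is row 1, column s1: 1/5.
Normalize row 1: new (row 1, RHS) = (12/5)/(1/5) = 12.
row 2 ← row 2 − (-1/5)·(new row 1): 103/5 − (-1/5)·12 = 23.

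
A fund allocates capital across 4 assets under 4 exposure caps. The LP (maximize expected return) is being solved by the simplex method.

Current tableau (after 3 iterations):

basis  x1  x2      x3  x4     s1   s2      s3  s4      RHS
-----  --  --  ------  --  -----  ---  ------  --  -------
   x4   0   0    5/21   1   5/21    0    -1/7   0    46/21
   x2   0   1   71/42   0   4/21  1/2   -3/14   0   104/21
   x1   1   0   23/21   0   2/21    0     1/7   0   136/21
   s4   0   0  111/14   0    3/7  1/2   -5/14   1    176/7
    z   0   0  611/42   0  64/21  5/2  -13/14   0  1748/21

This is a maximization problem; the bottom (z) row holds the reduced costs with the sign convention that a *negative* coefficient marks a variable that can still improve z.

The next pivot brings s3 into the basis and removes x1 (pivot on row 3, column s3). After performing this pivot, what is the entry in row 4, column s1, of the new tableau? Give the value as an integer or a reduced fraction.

Pivot element is row 3, column s3: 1/7.
Normalize row 3: new (row 3, s1) = (2/21)/(1/7) = 2/3.
row 4 ← row 4 − (-5/14)·(new row 3): 3/7 − (-5/14)·(2/3) = 2/3.

2/3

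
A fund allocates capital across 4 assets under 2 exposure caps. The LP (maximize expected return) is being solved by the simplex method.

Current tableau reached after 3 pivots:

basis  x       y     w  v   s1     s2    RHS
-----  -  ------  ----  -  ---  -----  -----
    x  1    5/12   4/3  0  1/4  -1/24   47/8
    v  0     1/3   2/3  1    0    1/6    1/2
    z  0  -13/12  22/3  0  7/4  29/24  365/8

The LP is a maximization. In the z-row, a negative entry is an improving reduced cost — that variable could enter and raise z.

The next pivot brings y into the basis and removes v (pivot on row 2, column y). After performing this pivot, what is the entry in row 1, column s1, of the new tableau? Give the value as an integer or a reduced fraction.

1/4

Pivot element is row 2, column y: 1/3.
Normalize row 2: new (row 2, s1) = 0/(1/3) = 0.
row 1 ← row 1 − (5/12)·(new row 2): 1/4 − (5/12)·0 = 1/4.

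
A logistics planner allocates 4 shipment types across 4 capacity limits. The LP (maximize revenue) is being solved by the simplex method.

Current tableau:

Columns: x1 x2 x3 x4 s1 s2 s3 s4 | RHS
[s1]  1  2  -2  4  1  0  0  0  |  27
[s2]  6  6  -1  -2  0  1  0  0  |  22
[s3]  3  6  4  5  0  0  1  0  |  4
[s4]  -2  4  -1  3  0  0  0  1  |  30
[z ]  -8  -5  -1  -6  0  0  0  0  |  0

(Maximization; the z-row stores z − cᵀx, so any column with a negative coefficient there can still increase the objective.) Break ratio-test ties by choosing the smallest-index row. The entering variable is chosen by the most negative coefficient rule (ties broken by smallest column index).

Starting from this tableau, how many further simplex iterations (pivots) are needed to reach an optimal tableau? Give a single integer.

1

pivot: x1 in, s3 out → z = 32/3
No improving column remains; optimal.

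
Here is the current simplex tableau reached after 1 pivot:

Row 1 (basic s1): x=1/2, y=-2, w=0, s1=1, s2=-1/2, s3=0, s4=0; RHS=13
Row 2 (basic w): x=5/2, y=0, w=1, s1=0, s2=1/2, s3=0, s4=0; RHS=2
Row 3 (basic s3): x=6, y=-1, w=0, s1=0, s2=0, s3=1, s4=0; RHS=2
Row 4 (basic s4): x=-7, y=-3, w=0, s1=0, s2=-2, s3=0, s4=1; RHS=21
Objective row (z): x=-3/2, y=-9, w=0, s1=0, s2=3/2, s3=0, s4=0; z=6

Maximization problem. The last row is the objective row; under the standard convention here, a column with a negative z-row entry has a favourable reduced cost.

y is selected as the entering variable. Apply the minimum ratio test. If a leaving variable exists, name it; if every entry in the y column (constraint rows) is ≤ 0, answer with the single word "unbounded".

unbounded

y-column entries: row 1: -2, row 2: 0, row 3: -1, row 4: -3. All ≤ 0, so y can increase without bound; the LP is unbounded in this direction.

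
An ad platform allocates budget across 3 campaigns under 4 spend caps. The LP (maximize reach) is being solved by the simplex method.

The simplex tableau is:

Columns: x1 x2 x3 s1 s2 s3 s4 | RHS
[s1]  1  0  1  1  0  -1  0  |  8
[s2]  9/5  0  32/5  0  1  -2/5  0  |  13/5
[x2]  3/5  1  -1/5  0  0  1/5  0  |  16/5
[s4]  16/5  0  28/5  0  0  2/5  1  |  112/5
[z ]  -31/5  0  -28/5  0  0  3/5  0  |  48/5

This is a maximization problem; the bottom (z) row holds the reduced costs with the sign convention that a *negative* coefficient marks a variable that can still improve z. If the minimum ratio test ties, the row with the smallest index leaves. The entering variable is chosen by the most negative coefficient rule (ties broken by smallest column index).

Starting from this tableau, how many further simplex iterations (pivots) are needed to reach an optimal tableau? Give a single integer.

2

pivot: x1 in, s2 out → z = 167/9
pivot: s3 in, x2 out → z = 24
No improving column remains; optimal.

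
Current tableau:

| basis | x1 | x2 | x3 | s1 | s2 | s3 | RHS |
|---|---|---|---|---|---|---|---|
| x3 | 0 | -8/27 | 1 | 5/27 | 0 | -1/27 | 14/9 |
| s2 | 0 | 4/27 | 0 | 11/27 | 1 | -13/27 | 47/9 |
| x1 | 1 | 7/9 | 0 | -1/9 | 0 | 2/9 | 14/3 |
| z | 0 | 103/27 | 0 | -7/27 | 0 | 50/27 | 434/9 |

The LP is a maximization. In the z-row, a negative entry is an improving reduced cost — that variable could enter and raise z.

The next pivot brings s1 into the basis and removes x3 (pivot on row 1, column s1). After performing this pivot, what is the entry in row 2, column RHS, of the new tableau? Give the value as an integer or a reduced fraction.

9/5

Pivot element is row 1, column s1: 5/27.
Normalize row 1: new (row 1, RHS) = (14/9)/(5/27) = 42/5.
row 2 ← row 2 − (11/27)·(new row 1): 47/9 − (11/27)·(42/5) = 9/5.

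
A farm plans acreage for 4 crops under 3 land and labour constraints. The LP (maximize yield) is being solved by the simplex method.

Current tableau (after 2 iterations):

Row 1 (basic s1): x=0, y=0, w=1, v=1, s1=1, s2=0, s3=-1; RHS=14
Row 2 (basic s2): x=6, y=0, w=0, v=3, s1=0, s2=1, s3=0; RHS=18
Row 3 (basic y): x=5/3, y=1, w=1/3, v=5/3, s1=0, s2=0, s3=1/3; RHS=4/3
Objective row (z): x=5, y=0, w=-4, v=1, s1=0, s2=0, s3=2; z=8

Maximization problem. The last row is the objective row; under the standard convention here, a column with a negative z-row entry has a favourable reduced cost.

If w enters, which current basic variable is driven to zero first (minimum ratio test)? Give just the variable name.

Ratios: row 1 (s1): 14/1 = 14; row 2 (s2): entry 0 ≤ 0, skip; row 3 (y): (4/3)/(1/3) = 4.
Minimum ratio 4 is in the y row, so y leaves.

y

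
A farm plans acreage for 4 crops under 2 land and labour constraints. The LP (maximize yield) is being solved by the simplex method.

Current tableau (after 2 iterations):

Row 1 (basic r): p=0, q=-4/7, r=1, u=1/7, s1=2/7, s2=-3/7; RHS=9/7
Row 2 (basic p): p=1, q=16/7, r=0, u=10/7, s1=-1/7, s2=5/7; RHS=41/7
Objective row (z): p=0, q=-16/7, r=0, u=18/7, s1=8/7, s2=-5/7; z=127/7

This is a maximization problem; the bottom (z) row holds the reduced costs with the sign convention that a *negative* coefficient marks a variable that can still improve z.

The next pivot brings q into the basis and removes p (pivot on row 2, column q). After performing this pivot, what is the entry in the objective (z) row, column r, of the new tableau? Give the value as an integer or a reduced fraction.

Pivot element is row 2, column q: 16/7.
Normalize row 2: new (row 2, r) = 0/(16/7) = 0.
z-row ← z-row − (-16/7)·(new row 2): 0 − (-16/7)·0 = 0.

0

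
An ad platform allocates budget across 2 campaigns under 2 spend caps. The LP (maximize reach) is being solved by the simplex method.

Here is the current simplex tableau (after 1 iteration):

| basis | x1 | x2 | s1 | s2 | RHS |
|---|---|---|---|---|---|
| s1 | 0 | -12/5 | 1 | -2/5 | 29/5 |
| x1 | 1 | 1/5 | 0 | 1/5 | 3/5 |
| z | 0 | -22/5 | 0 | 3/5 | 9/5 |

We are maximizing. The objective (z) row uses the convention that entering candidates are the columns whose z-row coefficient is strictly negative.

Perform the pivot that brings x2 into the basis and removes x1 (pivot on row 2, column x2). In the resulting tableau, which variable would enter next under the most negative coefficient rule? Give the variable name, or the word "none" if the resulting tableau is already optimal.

Pivot element 1/5. New z-row = old z-row − (-22/5)·(row 2/(1/5)).
Updated z-row coefficients: x1: 22, x2: 0, s1: 0, s2: 5.
No coefficient is strictly negative; the tableau after this pivot is optimal.

none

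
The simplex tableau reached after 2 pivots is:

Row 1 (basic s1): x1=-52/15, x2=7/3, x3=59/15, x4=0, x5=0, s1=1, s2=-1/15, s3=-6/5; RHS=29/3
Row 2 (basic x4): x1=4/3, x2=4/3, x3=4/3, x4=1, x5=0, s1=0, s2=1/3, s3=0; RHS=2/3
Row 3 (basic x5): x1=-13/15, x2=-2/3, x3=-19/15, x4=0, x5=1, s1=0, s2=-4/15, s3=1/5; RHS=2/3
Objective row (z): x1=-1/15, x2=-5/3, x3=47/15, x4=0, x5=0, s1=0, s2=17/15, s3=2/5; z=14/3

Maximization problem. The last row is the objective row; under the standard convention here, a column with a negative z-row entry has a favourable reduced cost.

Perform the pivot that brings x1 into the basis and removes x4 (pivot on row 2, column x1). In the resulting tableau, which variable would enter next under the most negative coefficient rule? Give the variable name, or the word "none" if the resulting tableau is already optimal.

x2

Pivot element 4/3. New z-row = old z-row − (-1/15)·(row 2/(4/3)).
Updated z-row coefficients: x1: 0, x2: -8/5, x3: 16/5, x4: 1/20, x5: 0, s1: 0, s2: 23/20, s3: 2/5.
The most negative is -8/5 in column x2, so x2 would enter next.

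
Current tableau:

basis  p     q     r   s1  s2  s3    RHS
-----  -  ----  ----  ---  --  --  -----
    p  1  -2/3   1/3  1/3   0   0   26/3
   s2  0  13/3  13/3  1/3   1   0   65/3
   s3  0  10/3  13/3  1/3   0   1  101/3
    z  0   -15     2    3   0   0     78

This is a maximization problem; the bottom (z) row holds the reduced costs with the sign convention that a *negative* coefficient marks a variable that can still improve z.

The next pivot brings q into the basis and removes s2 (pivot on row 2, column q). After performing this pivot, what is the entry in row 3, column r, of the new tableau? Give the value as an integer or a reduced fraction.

1

Pivot element is row 2, column q: 13/3.
Normalize row 2: new (row 2, r) = (13/3)/(13/3) = 1.
row 3 ← row 3 − (10/3)·(new row 2): 13/3 − (10/3)·1 = 1.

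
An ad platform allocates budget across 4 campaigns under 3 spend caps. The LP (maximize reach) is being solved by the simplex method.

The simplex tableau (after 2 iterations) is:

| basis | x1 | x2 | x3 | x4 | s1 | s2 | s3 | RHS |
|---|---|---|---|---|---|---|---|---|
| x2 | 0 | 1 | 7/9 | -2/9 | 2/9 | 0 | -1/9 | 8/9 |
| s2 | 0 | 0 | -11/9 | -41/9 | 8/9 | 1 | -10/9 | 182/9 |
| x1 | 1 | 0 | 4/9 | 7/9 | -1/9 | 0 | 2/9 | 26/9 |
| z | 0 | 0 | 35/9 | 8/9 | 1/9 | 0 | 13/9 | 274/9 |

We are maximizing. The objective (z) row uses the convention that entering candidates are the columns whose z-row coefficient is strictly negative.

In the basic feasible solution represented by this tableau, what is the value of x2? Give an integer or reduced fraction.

8/9

x2 is basic (row 1); its value is the RHS of that row: 8/9.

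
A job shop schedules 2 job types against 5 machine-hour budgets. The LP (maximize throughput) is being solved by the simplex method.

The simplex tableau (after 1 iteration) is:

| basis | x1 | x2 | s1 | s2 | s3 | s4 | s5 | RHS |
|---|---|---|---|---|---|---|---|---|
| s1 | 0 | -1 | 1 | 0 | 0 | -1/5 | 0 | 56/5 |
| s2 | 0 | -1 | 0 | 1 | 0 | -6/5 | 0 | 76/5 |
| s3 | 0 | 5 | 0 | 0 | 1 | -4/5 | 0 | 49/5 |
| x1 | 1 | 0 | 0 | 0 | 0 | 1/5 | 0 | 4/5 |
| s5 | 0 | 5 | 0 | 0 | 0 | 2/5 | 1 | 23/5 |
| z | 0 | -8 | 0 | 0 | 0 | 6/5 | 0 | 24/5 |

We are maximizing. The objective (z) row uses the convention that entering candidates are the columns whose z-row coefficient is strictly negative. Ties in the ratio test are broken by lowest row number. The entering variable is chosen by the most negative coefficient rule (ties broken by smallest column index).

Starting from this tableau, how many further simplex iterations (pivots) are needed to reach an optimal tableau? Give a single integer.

1

pivot: x2 in, s5 out → z = 304/25
No improving column remains; optimal.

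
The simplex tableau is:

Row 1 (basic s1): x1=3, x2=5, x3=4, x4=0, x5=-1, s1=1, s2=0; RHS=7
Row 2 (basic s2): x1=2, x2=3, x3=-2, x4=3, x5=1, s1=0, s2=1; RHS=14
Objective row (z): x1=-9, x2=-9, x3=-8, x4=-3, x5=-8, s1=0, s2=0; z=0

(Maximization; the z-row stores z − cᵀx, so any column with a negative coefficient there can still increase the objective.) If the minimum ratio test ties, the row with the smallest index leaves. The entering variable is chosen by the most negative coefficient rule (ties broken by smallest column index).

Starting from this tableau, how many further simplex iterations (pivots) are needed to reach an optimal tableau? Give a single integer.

3

pivot: x1 in, s1 out → z = 21
pivot: x5 in, s2 out → z = 413/5
pivot: x3 in, x1 out → z = 364
No improving column remains; optimal.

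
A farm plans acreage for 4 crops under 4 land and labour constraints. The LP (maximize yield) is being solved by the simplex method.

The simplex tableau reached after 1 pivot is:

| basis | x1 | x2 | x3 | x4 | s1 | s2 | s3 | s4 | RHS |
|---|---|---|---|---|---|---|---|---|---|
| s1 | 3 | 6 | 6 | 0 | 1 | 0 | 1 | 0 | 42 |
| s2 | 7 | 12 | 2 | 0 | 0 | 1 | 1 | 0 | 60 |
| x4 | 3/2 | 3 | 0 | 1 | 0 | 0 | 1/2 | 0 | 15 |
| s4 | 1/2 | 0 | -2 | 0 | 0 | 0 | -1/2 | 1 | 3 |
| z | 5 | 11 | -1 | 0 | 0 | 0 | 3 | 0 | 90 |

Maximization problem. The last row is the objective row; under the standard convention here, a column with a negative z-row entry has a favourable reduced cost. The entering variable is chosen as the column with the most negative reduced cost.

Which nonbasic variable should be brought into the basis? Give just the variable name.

x3

Objective-row coefficients: x1: 5, x2: 11, x3: -1, x4: 0, s1: 0, s2: 0, s3: 3, s4: 0.
The most negative is -1 in column x3, so x3 enters.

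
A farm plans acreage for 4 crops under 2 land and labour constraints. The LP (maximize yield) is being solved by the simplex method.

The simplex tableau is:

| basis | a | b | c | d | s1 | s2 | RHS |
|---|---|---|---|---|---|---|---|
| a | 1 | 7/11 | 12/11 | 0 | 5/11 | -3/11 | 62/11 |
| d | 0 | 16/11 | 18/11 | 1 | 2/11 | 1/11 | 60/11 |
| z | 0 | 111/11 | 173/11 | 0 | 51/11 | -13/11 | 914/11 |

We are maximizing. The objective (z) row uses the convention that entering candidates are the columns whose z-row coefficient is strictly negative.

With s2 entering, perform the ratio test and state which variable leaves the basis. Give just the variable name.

Ratios: row 1 (a): entry -3/11 ≤ 0, skip; row 2 (d): (60/11)/(1/11) = 60.
Minimum ratio 60 is in the d row, so d leaves.

d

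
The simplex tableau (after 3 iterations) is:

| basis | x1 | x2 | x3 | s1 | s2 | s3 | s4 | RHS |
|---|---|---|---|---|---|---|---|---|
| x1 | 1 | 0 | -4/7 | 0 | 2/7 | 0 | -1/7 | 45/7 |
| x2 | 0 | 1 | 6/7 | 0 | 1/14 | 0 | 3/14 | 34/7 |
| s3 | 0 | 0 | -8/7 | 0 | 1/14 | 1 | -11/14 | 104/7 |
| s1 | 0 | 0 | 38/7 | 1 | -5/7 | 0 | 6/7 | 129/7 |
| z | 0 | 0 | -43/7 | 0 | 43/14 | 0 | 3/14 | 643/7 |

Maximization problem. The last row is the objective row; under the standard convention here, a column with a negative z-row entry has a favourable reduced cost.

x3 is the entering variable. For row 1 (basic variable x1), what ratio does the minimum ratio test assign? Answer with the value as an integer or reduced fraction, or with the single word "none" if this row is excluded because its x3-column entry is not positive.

The x3 entry in row 1 is -4/7 ≤ 0, so this row gives no ratio.

none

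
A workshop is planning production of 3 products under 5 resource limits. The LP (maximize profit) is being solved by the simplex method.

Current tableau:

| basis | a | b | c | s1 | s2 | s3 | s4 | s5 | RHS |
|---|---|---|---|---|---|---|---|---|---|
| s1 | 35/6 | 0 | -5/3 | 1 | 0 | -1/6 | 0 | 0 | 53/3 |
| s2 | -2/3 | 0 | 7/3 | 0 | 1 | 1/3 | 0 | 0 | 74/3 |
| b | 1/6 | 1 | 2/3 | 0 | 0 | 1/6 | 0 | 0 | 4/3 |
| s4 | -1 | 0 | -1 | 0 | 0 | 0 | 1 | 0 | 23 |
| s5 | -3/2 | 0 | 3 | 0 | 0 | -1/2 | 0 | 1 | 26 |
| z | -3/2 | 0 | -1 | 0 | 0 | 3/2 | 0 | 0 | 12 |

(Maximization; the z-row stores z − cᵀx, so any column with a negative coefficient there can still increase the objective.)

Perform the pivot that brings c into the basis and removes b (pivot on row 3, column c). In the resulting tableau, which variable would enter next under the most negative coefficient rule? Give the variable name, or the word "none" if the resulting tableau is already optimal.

Pivot element 2/3. New z-row = old z-row − (-1)·(row 3/(2/3)).
Updated z-row coefficients: a: -5/4, b: 3/2, c: 0, s1: 0, s2: 0, s3: 7/4, s4: 0, s5: 0.
The most negative is -5/4 in column a, so a would enter next.

a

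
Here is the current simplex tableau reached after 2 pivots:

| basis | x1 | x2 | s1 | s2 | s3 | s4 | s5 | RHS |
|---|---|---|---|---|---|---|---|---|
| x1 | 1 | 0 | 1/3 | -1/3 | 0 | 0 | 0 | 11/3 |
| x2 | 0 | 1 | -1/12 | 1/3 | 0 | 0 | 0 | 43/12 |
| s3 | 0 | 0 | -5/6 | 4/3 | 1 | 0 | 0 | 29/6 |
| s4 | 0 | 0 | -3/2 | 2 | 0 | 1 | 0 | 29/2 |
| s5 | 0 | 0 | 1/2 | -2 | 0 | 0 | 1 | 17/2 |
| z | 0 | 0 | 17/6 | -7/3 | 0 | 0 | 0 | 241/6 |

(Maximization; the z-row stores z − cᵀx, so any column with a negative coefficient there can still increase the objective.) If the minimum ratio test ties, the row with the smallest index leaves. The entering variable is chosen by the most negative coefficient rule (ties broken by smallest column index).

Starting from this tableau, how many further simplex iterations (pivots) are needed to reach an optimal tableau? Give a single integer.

1

pivot: s2 in, s3 out → z = 389/8
No improving column remains; optimal.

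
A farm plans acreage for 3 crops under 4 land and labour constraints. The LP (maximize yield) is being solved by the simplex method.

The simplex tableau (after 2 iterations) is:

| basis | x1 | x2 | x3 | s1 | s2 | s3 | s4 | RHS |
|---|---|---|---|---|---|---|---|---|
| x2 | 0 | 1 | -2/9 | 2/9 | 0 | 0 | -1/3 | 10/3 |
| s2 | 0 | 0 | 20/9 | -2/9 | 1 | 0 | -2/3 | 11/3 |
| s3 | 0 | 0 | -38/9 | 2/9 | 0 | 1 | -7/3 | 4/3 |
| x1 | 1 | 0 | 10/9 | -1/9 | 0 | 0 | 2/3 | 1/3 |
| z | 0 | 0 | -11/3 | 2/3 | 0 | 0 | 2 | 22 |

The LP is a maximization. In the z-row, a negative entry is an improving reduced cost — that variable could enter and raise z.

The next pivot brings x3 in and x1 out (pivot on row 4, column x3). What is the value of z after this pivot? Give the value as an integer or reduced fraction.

Minimum ratio for x3: (1/3)/(10/9) = 3/10.
z changes by −(z-row coeff of x3)·ratio = −(-11/3)·(3/10) = 11/10.
New z = 22 + (11/10) = 231/10.

231/10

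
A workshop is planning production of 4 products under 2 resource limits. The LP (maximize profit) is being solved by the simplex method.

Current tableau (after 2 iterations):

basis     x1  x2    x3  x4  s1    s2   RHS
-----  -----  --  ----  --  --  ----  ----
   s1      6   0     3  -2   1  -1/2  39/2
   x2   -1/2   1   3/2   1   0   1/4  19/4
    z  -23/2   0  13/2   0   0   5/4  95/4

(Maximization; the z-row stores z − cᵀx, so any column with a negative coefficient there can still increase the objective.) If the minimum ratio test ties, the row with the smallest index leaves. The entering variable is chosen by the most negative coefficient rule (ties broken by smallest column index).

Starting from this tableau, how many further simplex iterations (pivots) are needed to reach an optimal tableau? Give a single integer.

pivot: x1 in, s1 out → z = 489/8
pivot: x4 in, x2 out → z = 1809/20
No improving column remains; optimal.

2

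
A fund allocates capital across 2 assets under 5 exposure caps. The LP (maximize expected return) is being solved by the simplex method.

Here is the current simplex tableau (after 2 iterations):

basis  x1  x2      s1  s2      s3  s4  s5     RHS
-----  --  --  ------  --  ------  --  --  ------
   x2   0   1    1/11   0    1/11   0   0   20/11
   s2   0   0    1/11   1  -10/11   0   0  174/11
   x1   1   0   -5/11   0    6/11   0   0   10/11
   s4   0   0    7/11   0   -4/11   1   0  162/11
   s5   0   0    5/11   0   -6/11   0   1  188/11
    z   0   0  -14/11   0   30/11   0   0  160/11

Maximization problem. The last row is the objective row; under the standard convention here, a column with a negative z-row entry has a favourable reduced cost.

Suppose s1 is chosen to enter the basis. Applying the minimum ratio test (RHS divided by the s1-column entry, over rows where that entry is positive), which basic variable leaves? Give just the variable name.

x2

Ratios: row 1 (x2): (20/11)/(1/11) = 20; row 2 (s2): (174/11)/(1/11) = 174; row 3 (x1): entry -5/11 ≤ 0, skip; row 4 (s4): (162/11)/(7/11) = 162/7; row 5 (s5): (188/11)/(5/11) = 188/5.
Minimum ratio 20 is in the x2 row, so x2 leaves.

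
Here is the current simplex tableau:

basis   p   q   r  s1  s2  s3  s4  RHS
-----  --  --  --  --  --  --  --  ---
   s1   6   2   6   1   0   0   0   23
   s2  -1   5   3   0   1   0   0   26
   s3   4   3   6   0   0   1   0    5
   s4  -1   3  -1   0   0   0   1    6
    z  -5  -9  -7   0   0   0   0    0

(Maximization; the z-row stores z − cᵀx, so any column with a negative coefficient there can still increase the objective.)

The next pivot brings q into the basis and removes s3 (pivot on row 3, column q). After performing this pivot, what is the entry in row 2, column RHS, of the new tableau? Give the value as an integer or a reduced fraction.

Pivot element is row 3, column q: 3.
Normalize row 3: new (row 3, RHS) = 5/3 = 5/3.
row 2 ← row 2 − 5·(new row 3): 26 − 5·(5/3) = 53/3.

53/3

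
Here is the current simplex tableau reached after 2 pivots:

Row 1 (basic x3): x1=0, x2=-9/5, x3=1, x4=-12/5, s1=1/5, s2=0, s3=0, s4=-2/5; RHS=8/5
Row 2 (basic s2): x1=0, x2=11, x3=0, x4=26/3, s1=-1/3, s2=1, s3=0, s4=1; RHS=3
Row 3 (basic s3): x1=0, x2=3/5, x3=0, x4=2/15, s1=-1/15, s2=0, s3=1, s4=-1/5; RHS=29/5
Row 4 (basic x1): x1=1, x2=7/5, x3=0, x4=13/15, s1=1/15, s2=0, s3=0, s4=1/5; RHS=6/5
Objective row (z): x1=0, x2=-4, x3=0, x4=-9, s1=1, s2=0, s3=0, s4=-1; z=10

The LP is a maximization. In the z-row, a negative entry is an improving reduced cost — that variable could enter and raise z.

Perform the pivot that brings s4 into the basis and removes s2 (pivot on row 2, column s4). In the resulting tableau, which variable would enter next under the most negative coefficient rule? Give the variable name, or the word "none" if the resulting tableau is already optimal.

Pivot element 1. New z-row = old z-row − (-1)·(row 2/1).
Updated z-row coefficients: x1: 0, x2: 7, x3: 0, x4: -1/3, s1: 2/3, s2: 1, s3: 0, s4: 0.
The most negative is -1/3 in column x4, so x4 would enter next.

x4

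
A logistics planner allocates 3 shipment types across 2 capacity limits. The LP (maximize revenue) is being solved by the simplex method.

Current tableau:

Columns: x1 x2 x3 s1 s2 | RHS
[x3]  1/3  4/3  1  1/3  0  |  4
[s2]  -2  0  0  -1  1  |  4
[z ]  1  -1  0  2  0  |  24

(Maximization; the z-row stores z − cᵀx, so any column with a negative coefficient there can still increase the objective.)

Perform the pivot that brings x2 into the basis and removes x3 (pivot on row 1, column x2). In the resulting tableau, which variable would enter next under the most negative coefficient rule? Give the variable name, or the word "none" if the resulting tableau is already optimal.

Pivot element 4/3. New z-row = old z-row − (-1)·(row 1/(4/3)).
Updated z-row coefficients: x1: 5/4, x2: 0, x3: 3/4, s1: 9/4, s2: 0.
No coefficient is strictly negative; the tableau after this pivot is optimal.

none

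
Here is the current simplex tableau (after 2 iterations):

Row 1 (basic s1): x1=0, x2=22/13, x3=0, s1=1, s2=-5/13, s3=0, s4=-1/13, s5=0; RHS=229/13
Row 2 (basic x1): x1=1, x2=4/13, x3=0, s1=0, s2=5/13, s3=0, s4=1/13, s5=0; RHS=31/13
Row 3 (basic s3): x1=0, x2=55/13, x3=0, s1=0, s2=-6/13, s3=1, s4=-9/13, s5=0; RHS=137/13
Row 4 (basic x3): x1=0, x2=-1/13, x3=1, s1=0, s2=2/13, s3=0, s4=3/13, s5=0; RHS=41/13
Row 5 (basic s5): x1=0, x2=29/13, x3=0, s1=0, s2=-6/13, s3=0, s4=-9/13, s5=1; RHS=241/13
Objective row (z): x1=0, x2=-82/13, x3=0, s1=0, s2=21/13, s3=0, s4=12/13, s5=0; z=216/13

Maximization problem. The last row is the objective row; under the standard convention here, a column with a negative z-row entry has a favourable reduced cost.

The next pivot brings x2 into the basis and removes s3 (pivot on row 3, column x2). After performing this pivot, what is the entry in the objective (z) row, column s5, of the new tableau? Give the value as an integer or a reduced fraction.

Pivot element is row 3, column x2: 55/13.
Normalize row 3: new (row 3, s5) = 0/(55/13) = 0.
z-row ← z-row − (-82/13)·(new row 3): 0 − (-82/13)·0 = 0.

0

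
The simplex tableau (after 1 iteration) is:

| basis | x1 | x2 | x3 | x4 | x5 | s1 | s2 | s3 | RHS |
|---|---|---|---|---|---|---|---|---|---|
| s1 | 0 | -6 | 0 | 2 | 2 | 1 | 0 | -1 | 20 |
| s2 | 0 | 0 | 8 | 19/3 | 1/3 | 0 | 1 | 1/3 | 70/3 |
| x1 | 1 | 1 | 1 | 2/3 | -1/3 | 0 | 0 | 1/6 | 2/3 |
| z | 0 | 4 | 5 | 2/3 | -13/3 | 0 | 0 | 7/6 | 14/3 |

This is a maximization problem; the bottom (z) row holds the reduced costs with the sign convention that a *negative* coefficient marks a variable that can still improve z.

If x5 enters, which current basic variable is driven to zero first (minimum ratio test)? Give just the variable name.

s1

Ratios: row 1 (s1): 20/2 = 10; row 2 (s2): (70/3)/(1/3) = 70; row 3 (x1): entry -1/3 ≤ 0, skip.
Minimum ratio 10 is in the s1 row, so s1 leaves.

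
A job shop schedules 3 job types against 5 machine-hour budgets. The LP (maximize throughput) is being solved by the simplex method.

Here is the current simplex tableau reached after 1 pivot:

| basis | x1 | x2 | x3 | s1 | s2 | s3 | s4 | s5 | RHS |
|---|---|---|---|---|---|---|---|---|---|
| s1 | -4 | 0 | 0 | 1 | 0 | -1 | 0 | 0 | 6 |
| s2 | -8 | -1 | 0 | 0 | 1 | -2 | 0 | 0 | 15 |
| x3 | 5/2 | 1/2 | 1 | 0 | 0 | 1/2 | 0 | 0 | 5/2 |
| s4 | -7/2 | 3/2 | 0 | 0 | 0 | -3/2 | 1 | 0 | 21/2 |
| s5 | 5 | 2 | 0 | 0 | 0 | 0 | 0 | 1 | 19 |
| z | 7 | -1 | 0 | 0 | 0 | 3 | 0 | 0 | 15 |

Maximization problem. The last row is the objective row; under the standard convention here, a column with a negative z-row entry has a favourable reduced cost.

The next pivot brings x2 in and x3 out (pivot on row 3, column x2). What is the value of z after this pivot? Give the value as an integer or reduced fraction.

Minimum ratio for x2: (5/2)/(1/2) = 5.
z changes by −(z-row coeff of x2)·ratio = −(-1)·5 = 5.
New z = 15 + 5 = 20.

20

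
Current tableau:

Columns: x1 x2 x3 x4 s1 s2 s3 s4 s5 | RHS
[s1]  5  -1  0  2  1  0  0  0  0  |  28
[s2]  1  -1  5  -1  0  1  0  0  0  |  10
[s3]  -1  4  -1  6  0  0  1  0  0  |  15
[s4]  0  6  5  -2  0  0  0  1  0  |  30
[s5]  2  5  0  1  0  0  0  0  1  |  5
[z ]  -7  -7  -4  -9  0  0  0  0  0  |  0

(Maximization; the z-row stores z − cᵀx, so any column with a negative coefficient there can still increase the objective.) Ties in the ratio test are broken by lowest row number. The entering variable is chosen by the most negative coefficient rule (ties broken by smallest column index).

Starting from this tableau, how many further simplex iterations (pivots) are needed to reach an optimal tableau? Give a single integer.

3

pivot: x4 in, s3 out → z = 45/2
pivot: x1 in, s5 out → z = 420/13
pivot: x3 in, s2 out → z = 1365/31
No improving column remains; optimal.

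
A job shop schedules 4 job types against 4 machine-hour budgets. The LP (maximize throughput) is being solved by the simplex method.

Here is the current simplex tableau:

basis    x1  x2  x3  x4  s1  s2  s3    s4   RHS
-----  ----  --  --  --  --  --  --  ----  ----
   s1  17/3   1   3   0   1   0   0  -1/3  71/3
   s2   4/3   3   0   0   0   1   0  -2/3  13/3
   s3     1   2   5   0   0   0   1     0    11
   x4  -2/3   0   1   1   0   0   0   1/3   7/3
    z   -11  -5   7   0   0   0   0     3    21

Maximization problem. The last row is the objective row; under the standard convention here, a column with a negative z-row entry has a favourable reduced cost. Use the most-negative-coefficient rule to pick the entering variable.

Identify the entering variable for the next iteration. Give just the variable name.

x1

Objective-row coefficients: x1: -11, x2: -5, x3: 7, x4: 0, s1: 0, s2: 0, s3: 0, s4: 3.
The most negative is -11 in column x1, so x1 enters.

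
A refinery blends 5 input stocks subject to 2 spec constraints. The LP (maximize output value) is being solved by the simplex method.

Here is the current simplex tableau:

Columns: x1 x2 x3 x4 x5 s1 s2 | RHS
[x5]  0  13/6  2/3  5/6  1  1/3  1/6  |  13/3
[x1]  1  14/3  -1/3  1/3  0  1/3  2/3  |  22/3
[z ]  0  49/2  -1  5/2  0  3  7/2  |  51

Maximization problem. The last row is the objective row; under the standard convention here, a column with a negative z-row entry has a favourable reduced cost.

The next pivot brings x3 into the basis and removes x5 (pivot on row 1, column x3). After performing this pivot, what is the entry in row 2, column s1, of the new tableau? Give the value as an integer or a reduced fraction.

Pivot element is row 1, column x3: 2/3.
Normalize row 1: new (row 1, s1) = (1/3)/(2/3) = 1/2.
row 2 ← row 2 − (-1/3)·(new row 1): 1/3 − (-1/3)·(1/2) = 1/2.

1/2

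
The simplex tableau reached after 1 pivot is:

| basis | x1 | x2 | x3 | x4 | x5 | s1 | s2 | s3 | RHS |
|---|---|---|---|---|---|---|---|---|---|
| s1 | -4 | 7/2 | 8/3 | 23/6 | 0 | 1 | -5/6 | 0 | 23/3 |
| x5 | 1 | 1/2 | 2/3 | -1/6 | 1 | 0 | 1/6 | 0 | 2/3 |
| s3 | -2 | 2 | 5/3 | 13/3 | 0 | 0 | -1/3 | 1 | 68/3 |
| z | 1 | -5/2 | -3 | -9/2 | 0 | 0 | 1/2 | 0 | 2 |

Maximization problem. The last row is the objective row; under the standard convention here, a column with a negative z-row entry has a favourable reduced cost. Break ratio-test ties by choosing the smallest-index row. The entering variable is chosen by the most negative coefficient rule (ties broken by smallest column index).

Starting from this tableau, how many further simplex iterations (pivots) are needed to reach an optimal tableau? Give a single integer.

pivot: x4 in, s1 out → z = 11
pivot: x1 in, x5 out → z = 294/19
No improving column remains; optimal.

2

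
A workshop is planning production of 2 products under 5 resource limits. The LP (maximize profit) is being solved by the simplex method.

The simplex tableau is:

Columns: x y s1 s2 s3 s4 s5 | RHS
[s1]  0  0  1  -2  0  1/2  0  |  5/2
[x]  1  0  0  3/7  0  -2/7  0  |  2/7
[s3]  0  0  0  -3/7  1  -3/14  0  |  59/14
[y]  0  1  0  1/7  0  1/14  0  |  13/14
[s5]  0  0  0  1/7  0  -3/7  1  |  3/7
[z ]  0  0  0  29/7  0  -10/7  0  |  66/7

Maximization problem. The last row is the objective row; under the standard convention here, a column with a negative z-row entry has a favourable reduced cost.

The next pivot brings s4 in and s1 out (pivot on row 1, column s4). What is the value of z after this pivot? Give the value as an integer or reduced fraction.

116/7

Minimum ratio for s4: (5/2)/(1/2) = 5.
z changes by −(z-row coeff of s4)·ratio = −(-10/7)·5 = 50/7.
New z = 66/7 + (50/7) = 116/7.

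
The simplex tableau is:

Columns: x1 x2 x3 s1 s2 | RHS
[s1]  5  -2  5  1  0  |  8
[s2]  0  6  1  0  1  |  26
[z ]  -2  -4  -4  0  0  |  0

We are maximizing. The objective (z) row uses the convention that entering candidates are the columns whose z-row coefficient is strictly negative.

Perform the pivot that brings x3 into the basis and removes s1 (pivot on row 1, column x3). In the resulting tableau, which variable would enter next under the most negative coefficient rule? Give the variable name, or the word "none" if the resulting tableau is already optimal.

x2

Pivot element 5. New z-row = old z-row − (-4)·(row 1/5).
Updated z-row coefficients: x1: 2, x2: -28/5, x3: 0, s1: 4/5, s2: 0.
The most negative is -28/5 in column x2, so x2 would enter next.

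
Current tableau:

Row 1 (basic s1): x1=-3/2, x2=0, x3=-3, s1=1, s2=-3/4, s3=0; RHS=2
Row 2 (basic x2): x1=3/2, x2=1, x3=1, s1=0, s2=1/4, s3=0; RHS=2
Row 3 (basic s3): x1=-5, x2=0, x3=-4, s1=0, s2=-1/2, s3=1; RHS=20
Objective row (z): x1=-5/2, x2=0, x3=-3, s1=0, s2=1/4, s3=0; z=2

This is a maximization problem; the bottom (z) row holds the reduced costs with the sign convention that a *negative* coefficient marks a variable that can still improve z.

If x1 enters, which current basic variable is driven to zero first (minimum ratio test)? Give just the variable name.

x2

Ratios: row 1 (s1): entry -3/2 ≤ 0, skip; row 2 (x2): 2/(3/2) = 4/3; row 3 (s3): entry -5 ≤ 0, skip.
Minimum ratio 4/3 is in the x2 row, so x2 leaves.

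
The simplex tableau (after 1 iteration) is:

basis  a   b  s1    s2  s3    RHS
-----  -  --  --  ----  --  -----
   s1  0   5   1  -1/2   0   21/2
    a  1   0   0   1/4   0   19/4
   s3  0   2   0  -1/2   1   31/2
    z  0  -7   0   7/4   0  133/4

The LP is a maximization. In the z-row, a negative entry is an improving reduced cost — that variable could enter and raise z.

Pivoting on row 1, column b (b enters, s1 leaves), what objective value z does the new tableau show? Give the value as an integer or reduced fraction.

Minimum ratio for b: (21/2)/5 = 21/10.
z changes by −(z-row coeff of b)·ratio = −(-7)·(21/10) = 147/10.
New z = 133/4 + (147/10) = 959/20.

959/20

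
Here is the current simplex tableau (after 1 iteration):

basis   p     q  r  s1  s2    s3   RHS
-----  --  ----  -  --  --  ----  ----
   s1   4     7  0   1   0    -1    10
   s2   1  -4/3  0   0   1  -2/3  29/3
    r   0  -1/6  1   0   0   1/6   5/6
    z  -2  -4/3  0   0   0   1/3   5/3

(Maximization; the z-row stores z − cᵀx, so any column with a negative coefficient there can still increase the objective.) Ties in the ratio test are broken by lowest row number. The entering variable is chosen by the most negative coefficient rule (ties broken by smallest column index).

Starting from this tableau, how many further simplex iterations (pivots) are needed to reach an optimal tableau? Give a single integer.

pivot: p in, s1 out → z = 20/3
pivot: s3 in, r out → z = 15/2
No improving column remains; optimal.

2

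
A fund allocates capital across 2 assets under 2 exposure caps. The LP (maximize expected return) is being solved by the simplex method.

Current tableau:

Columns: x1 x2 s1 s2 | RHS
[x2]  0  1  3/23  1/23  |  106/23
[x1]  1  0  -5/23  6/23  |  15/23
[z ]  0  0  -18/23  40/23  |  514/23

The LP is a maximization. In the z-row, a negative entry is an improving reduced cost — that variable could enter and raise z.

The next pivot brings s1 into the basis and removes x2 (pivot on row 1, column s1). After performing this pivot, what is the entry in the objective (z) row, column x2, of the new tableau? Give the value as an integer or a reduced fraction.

Pivot element is row 1, column s1: 3/23.
Normalize row 1: new (row 1, x2) = 1/(3/23) = 23/3.
z-row ← z-row − (-18/23)·(new row 1): 0 − (-18/23)·(23/3) = 6.

6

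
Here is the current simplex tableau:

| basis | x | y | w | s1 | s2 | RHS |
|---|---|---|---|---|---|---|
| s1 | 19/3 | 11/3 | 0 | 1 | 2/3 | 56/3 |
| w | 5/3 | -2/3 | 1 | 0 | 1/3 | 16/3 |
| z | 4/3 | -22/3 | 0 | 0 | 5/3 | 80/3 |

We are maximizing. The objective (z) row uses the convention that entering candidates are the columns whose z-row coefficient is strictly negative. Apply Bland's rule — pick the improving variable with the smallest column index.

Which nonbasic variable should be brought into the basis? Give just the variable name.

Objective-row coefficients: x: 4/3, y: -22/3, w: 0, s1: 0, s2: 5/3.
Improving columns: y. Bland's rule picks the smallest column index → y.

y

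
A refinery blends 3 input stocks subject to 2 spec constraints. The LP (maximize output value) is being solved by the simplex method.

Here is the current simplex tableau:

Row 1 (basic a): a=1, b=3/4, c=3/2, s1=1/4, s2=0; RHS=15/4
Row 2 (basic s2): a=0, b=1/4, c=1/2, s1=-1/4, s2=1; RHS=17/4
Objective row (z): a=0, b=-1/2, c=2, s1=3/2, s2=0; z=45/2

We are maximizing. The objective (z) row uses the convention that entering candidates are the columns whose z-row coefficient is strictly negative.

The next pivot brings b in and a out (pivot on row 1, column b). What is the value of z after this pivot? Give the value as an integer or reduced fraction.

25

Minimum ratio for b: (15/4)/(3/4) = 5.
z changes by −(z-row coeff of b)·ratio = −(-1/2)·5 = 5/2.
New z = 45/2 + (5/2) = 25.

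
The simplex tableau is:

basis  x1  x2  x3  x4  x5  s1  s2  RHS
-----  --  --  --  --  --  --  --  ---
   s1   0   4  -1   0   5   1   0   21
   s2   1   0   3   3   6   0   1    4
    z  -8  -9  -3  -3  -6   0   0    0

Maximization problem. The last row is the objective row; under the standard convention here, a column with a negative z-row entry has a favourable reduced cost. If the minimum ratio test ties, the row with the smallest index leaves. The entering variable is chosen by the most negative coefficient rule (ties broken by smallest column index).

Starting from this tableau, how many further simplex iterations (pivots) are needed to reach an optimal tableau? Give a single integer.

pivot: x2 in, s1 out → z = 189/4
pivot: x1 in, s2 out → z = 317/4
No improving column remains; optimal.

2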